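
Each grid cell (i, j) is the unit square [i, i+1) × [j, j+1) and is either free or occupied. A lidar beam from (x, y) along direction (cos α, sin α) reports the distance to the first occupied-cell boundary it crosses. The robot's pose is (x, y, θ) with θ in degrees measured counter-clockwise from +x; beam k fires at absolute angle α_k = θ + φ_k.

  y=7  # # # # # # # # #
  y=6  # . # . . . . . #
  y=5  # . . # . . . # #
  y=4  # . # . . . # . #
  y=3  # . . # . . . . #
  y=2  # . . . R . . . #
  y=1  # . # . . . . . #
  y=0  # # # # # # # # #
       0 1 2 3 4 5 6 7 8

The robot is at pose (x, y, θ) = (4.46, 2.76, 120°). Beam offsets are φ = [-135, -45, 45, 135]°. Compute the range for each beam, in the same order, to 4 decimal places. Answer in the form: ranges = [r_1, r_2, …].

ranges = [3.6649, 4.3896, 0.9273, 1.8221]

beam 1: φ=-135°, α=345°
  d=(0.9659,-0.2588)  start (4,2)  tX=0.5590 tY=2.9364  stride 1/|dx|=1.0353 1/|dy|=3.8637
    cross x-line → (5,2), t=0.5590
    cross x-line → (6,2), t=1.5943
    cross x-line → (7,2), t=2.6296
    cross y-line → (7,1), t=2.9364
    cross x-line → (8,1), t=3.6649 (wall)
  → r_1 = 3.6649
beam 2: φ=-45°, α=75°
  d=(0.2588,0.9659)  start (4,2)  tX=2.0864 tY=0.2485  stride 1/|dx|=3.8637 1/|dy|=1.0353
    cross y-line → (4,3), t=0.2485
    cross y-line → (4,4), t=1.2837
    cross x-line → (5,4), t=2.0864
    cross y-line → (5,5), t=2.3190
    cross y-line → (5,6), t=3.3543
    cross y-line → (5,7), t=4.3896 (wall)
  → r_2 = 4.3896
beam 3: φ=45°, α=165°
  d=(-0.9659,0.2588)  start (4,2)  tX=0.4762 tY=0.9273  stride 1/|dx|=1.0353 1/|dy|=3.8637
    cross x-line → (3,2), t=0.4762
    cross y-line → (3,3), t=0.9273 (wall)
  → r_3 = 0.9273
beam 4: φ=135°, α=255°
  d=(-0.2588,-0.9659)  start (4,2)  tX=1.7773 tY=0.7868  stride 1/|dx|=3.8637 1/|dy|=1.0353
    cross y-line → (4,1), t=0.7868
    cross x-line → (3,1), t=1.7773
    cross y-line → (3,0), t=1.8221 (wall)
  → r_4 = 1.8221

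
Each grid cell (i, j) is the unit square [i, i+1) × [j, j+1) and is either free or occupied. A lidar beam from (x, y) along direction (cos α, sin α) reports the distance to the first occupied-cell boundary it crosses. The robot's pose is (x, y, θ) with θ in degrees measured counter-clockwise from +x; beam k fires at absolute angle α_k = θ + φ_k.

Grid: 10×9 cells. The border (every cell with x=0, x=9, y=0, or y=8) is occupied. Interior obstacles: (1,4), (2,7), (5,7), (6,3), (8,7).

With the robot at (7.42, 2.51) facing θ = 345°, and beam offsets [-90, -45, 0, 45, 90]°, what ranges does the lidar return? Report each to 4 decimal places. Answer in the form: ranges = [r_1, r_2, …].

beam 1: φ=-90°, α=255°
  cosα=-0.2588 sinα=-0.9659 | (7,2) | tMaxX 1.6228 tMaxY 0.5280 | tΔX 3.8637 tΔY 1.0353
    t=0.5280 [y] (7,1)
    t=1.5633 [y] (7,0) — stop
  → r_1 = 1.5633
beam 2: φ=-45°, α=300°
  cosα=0.5000 sinα=-0.8660 | (7,2) | tMaxX 1.1600 tMaxY 0.5889 | tΔX 2.0000 tΔY 1.1547
    t=0.5889 [y] (7,1)
    t=1.1600 [x] (8,1)
    t=1.7436 [y] (8,0) — stop
  → r_2 = 1.7436
beam 3: φ=0°, α=345°
  cosα=0.9659 sinα=-0.2588 | (7,2) | tMaxX 0.6005 tMaxY 1.9705 | tΔX 1.0353 tΔY 3.8637
    t=0.6005 [x] (8,2)
    t=1.6357 [x] (9,2) — stop
  → r_3 = 1.6357
beam 4: φ=45°, α=30°
  cosα=0.8660 sinα=0.5000 | (7,2) | tMaxX 0.6697 tMaxY 0.9800 | tΔX 1.1547 tΔY 2.0000
    t=0.6697 [x] (8,2)
    t=0.9800 [y] (8,3)
    t=1.8244 [x] (9,3) — stop
  → r_4 = 1.8244
beam 5: φ=90°, α=75°
  cosα=0.2588 sinα=0.9659 | (7,2) | tMaxX 2.2409 tMaxY 0.5073 | tΔX 3.8637 tΔY 1.0353
    t=0.5073 [y] (7,3)
    t=1.5426 [y] (7,4)
    t=2.2409 [x] (8,4)
    t=2.5778 [y] (8,5)
    t=3.6131 [y] (8,6)
    t=4.6484 [y] (8,7) — stop
  → r_5 = 4.6484

ranges = [1.5633, 1.7436, 1.6357, 1.8244, 4.6484]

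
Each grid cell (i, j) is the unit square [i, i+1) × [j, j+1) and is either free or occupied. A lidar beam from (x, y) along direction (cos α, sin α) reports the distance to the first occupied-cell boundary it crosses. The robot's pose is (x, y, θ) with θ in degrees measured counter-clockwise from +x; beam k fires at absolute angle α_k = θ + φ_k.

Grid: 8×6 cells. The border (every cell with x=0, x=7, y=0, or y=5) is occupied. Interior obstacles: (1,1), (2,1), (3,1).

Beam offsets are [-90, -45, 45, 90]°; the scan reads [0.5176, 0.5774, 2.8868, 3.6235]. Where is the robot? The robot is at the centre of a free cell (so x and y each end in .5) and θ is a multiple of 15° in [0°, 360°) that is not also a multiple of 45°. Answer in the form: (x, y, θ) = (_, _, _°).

Candidates: 21 free-cell centres × 16 headings = 336 poses. Raycast each; keep the one whose scan matches to 4 dp.
  (2.5, 4.5, 240°): beam 1 = 1.0000 ≠ 0.5176 ✗
  (5.5, 4.5, 15°): beam 1 = 3.6235 ≠ 0.5176 ✗
  (4.5, 1.5, 195°): beam 1 = 3.6235 ≠ 0.5176 ✗
  …
  (4.5, 1.5, 345°): r_1=0.5176, r_2=0.5774, r_3=2.8868, r_4=3.6235 — all match ✓
No second candidate reproduces the full scan.

(x, y, θ) = (4.5, 1.5, 345°)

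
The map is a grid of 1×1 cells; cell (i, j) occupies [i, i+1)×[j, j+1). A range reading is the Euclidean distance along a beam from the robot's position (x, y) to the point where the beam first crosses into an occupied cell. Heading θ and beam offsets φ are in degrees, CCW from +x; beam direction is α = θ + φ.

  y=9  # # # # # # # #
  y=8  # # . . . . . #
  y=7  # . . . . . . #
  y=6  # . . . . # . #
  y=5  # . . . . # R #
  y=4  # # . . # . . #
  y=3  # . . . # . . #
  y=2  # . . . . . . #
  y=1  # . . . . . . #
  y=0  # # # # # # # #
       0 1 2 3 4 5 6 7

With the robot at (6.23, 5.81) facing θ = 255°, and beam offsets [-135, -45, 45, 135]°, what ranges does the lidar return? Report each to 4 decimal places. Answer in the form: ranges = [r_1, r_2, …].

beam 1: φ=-135°, α=120°
  d=(-0.5000,0.8660)  start (6,5)  tX=0.4600 tY=0.2194  stride 1/|dx|=2.0000 1/|dy|=1.1547
    cross y-line → (6,6), t=0.2194
    cross x-line → (5,6), t=0.4600 (wall)
  → r_1 = 0.4600
beam 2: φ=-45°, α=210°
  d=(-0.8660,-0.5000)  start (6,5)  tX=0.2656 tY=1.6200  stride 1/|dx|=1.1547 1/|dy|=2.0000
    cross x-line → (5,5), t=0.2656 (wall)
  → r_2 = 0.2656
beam 3: φ=45°, α=300°
  d=(0.5000,-0.8660)  start (6,5)  tX=1.5400 tY=0.9353  stride 1/|dx|=2.0000 1/|dy|=1.1547
    cross y-line → (6,4), t=0.9353
    cross x-line → (7,4), t=1.5400 (wall)
  → r_3 = 1.5400
beam 4: φ=135°, α=30°
  d=(0.8660,0.5000)  start (6,5)  tX=0.8891 tY=0.3800  stride 1/|dx|=1.1547 1/|dy|=2.0000
    cross y-line → (6,6), t=0.3800
    cross x-line → (7,6), t=0.8891 (wall)
  → r_4 = 0.8891

ranges = [0.4600, 0.2656, 1.5400, 0.8891]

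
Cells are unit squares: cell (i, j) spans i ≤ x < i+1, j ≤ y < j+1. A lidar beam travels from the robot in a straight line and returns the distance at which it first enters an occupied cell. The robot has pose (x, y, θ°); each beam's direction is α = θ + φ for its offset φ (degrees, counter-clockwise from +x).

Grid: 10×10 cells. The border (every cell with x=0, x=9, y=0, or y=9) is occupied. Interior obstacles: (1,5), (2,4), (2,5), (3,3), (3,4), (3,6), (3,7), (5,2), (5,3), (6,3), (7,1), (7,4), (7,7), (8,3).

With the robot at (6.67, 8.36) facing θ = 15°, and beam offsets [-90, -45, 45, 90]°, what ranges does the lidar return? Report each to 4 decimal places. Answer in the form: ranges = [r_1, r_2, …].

ranges = [1.2750, 0.7200, 0.7390, 0.6626]

beam 1: φ=-90°, α=285°
  direction (0.2588, -0.9659); cell (6,8); t to first gridline: x 1.2750, y 0.3727 (then +3.8637 / +1.0353)
    (6,7) via y @ 0.3727
    (7,7) via x @ 1.2750  # hit
  → r_1 = 1.2750
beam 2: φ=-45°, α=330°
  direction (0.8660, -0.5000); cell (6,8); t to first gridline: x 0.3811, y 0.7200 (then +1.1547 / +2.0000)
    (7,8) via x @ 0.3811
    (7,7) via y @ 0.7200  # hit
  → r_2 = 0.7200
beam 3: φ=45°, α=60°
  direction (0.5000, 0.8660); cell (6,8); t to first gridline: x 0.6600, y 0.7390 (then +2.0000 / +1.1547)
    (7,8) via x @ 0.6600
    (7,9) via y @ 0.7390  # hit
  → r_3 = 0.7390
beam 4: φ=90°, α=105°
  direction (-0.2588, 0.9659); cell (6,8); t to first gridline: x 2.5887, y 0.6626 (then +3.8637 / +1.0353)
    (6,9) via y @ 0.6626  # hit
  → r_4 = 0.6626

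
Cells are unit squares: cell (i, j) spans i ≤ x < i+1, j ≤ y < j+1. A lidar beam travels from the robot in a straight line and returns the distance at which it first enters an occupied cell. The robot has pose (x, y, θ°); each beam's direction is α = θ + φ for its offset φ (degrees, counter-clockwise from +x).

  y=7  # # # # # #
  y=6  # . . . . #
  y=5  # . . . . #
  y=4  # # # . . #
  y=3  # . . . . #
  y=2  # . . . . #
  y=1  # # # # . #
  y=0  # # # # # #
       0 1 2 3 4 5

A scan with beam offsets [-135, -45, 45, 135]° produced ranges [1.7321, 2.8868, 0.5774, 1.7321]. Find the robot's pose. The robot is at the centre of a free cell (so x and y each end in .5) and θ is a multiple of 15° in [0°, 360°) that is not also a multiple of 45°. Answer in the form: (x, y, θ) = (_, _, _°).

(x, y, θ) = (2.5, 3.5, 75°)

Candidates: 19 free-cell centres × 16 headings = 304 poses. Raycast each; keep the one whose scan matches to 4 dp.
  (3.5, 5.5, 30°): beam 1 = 3.6235 ≠ 1.7321 ✗
  (3.5, 4.5, 30°): beam 1 = 2.5882 ≠ 1.7321 ✗
  (2.5, 3.5, 105°): beam 1 = 2.8868 ≠ 1.7321 ✗
  (3.5, 4.5, 60°): beam 1 = 3.6235 ≠ 1.7321 ✗
  (4.5, 4.5, 15°): beam 1 = 2.8868 ≠ 1.7321 ✗
  …
  (2.5, 3.5, 75°): r_1=1.7321, r_2=2.8868, r_3=0.5774, r_4=1.7321 — all match ✓
No second candidate reproduces the full scan.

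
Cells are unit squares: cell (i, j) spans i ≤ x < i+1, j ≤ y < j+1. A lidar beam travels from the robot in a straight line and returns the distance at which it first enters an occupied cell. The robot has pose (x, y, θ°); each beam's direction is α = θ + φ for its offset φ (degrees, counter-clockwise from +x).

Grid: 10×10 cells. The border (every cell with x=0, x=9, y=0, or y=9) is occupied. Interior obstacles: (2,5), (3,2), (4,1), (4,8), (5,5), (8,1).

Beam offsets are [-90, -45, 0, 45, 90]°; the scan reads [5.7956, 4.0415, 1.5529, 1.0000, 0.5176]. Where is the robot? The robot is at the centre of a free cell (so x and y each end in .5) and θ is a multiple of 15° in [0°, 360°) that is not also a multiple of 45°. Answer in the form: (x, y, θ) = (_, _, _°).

(x, y, θ) = (8.5, 3.5, 255°)

Enumerate (i+0.5, j+0.5, θ) over the 58 free cells and 16 admissible headings. For each, cast all 5 beams and compare to the given ranges.
  (7.5, 2.5, 120°): beam 1 = 1.7321 ≠ 5.7956 ✗
  (6.5, 7.5, 150°): beam 1 = 1.7321 ≠ 5.7956 ✗
  (3.5, 1.5, 330°): beam 1 = 0.5774 ≠ 5.7956 ✗
  (7.5, 4.5, 255°): beam 1 = 1.9319 ≠ 5.7956 ✗
  (1.5, 8.5, 150°): beam 1 = 0.5774 ≠ 5.7956 ✗
  …
  (8.5, 3.5, 255°): r_1=5.7956, r_2=4.0415, r_3=1.5529, r_4=1.0000, r_5=0.5176 — all match ✓
No second candidate reproduces the full scan.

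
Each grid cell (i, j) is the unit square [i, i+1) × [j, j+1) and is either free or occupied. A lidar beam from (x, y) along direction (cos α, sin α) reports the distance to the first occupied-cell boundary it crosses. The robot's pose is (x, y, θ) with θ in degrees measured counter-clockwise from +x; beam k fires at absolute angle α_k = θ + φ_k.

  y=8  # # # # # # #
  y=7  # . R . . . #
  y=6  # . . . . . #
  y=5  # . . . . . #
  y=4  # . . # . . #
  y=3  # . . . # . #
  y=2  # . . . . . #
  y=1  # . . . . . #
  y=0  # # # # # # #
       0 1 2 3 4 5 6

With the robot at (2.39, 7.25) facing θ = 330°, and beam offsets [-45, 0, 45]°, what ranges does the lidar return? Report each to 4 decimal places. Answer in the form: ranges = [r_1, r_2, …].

beam 1: φ=-45°, α=285°
  cosα=0.2588 sinα=-0.9659 | (2,7) | tMaxX 2.3569 tMaxY 0.2588 | tΔX 3.8637 tΔY 1.0353
    t=0.2588 [y] (2,6)
    t=1.2941 [y] (2,5)
    t=2.3294 [y] (2,4)
    t=2.3569 [x] (3,4) — stop
  → r_1 = 2.3569
beam 2: φ=0°, α=330°
  cosα=0.8660 sinα=-0.5000 | (2,7) | tMaxX 0.7044 tMaxY 0.5000 | tΔX 1.1547 tΔY 2.0000
    t=0.5000 [y] (2,6)
    t=0.7044 [x] (3,6)
    t=1.8591 [x] (4,6)
    t=2.5000 [y] (4,5)
    t=3.0138 [x] (5,5)
    t=4.1685 [x] (6,5) — stop
  → r_2 = 4.1685
beam 3: φ=45°, α=15°
  cosα=0.9659 sinα=0.2588 | (2,7) | tMaxX 0.6315 tMaxY 2.8978 | tΔX 1.0353 tΔY 3.8637
    t=0.6315 [x] (3,7)
    t=1.6668 [x] (4,7)
    t=2.7021 [x] (5,7)
    t=2.8978 [y] (5,8) — stop
  → r_3 = 2.8978

ranges = [2.3569, 4.1685, 2.8978]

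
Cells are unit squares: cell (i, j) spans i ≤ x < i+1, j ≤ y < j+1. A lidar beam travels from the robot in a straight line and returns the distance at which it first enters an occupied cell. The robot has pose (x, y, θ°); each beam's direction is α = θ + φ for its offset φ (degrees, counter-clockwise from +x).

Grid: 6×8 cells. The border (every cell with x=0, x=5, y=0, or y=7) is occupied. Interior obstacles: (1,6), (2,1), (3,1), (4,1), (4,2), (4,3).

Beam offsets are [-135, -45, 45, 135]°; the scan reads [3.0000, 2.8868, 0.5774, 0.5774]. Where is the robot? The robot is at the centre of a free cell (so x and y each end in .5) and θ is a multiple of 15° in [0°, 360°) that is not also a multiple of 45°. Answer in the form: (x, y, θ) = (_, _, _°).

(x, y, θ) = (2.5, 6.5, 15°)

Enumerate (i+0.5, j+0.5, θ) over the 18 free cells and 16 admissible headings. For each, cast all 4 beams and compare to the given ranges.
  (3.5, 2.5, 330°): beam 1 = 2.5882 ≠ 3.0000 ✗
  (2.5, 3.5, 300°): beam 1 = 1.5529 ≠ 3.0000 ✗
  (4.5, 4.5, 240°): beam 1 = 2.5882 ≠ 3.0000 ✗
  …
  (2.5, 6.5, 15°): r_1=3.0000, r_2=2.8868, r_3=0.5774, r_4=0.5774 — all match ✓
Only this pose fits every beam.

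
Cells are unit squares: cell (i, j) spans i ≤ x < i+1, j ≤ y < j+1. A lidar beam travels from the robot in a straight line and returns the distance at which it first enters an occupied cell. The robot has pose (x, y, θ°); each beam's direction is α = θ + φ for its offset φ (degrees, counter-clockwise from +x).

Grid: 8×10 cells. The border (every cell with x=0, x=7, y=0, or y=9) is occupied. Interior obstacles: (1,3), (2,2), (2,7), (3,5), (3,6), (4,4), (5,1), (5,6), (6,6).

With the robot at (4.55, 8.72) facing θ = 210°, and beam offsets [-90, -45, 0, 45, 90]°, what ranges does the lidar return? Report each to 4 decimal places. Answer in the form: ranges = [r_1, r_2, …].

beam 1: φ=-90°, α=120°
  direction (-0.5000, 0.8660); cell (4,8); t to first gridline: x 1.1000, y 0.3233 (then +2.0000 / +1.1547)
    (4,9) via y @ 0.3233  # hit
  → r_1 = 0.3233
beam 2: φ=-45°, α=165°
  direction (-0.9659, 0.2588); cell (4,8); t to first gridline: x 0.5694, y 1.0818 (then +1.0353 / +3.8637)
    (3,8) via x @ 0.5694
    (3,9) via y @ 1.0818  # hit
  → r_2 = 1.0818
beam 3: φ=0°, α=210°
  direction (-0.8660, -0.5000); cell (4,8); t to first gridline: x 0.6351, y 1.4400 (then +1.1547 / +2.0000)
    (3,8) via x @ 0.6351
    (3,7) via y @ 1.4400
    (2,7) via x @ 1.7898  # hit
  → r_3 = 1.7898
beam 4: φ=45°, α=255°
  direction (-0.2588, -0.9659); cell (4,8); t to first gridline: x 2.1250, y 0.7454 (then +3.8637 / +1.0353)
    (4,7) via y @ 0.7454
    (4,6) via y @ 1.7807
    (3,6) via x @ 2.1250  # hit
  → r_4 = 2.1250
beam 5: φ=90°, α=300°
  direction (0.5000, -0.8660); cell (4,8); t to first gridline: x 0.9000, y 0.8314 (then +2.0000 / +1.1547)
    (4,7) via y @ 0.8314
    (5,7) via x @ 0.9000
    (5,6) via y @ 1.9861  # hit
  → r_5 = 1.9861

ranges = [0.3233, 1.0818, 1.7898, 2.1250, 1.9861]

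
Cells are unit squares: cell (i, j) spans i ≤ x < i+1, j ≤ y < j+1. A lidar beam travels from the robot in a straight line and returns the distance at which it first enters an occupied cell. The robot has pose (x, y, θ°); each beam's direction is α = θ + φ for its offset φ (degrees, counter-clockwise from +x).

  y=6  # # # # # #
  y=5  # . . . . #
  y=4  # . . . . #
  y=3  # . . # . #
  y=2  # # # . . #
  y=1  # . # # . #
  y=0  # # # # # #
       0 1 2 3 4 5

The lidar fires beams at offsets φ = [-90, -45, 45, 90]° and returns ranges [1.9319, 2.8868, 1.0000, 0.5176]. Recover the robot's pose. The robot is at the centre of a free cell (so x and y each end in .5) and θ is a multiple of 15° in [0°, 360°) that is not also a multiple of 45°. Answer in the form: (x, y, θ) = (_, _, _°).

The pose lattice has 15·16 = 240 candidates. Test each by forward raycasting.
  (2.5, 4.5, 330°): beam 1 = 1.7321 ≠ 1.9319 ✗
  (4.5, 5.5, 330°): beam 1 = 1.7321 ≠ 1.9319 ✗
  (4.5, 4.5, 60°): beam 1 = 0.5774 ≠ 1.9319 ✗
  (3.5, 2.5, 240°): beam 1 = 0.5774 ≠ 1.9319 ✗
  …
  (1.5, 5.5, 345°): r_1=1.9319, r_2=2.8868, r_3=1.0000, r_4=0.5176 — all match ✓
Only this pose fits every beam.

(x, y, θ) = (1.5, 5.5, 345°)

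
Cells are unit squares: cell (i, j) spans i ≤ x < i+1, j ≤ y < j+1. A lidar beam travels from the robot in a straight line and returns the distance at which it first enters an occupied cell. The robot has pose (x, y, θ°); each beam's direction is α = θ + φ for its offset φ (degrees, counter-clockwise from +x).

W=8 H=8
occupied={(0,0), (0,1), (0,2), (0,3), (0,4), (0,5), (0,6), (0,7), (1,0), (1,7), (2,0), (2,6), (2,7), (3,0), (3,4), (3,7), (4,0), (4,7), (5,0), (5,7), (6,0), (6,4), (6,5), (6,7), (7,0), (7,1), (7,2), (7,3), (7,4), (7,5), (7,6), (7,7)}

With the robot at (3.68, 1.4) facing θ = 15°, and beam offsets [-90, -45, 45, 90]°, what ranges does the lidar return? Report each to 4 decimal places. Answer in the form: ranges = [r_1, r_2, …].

ranges = [0.4141, 0.8000, 4.6400, 4.7623]

beam 1: φ=-90°, α=285°
  cosα=0.2588 sinα=-0.9659 | (3,1) | tMaxX 1.2364 tMaxY 0.4141 | tΔX 3.8637 tΔY 1.0353
    t=0.4141 [y] (3,0) — stop
  → r_1 = 0.4141
beam 2: φ=-45°, α=330°
  cosα=0.8660 sinα=-0.5000 | (3,1) | tMaxX 0.3695 tMaxY 0.8000 | tΔX 1.1547 tΔY 2.0000
    t=0.3695 [x] (4,1)
    t=0.8000 [y] (4,0) — stop
  → r_2 = 0.8000
beam 3: φ=45°, α=60°
  cosα=0.5000 sinα=0.8660 | (3,1) | tMaxX 0.6400 tMaxY 0.6928 | tΔX 2.0000 tΔY 1.1547
    t=0.6400 [x] (4,1)
    t=0.6928 [y] (4,2)
    t=1.8475 [y] (4,3)
    t=2.6400 [x] (5,3)
    t=3.0022 [y] (5,4)
    t=4.1569 [y] (5,5)
    t=4.6400 [x] (6,5) — stop
  → r_3 = 4.6400
beam 4: φ=90°, α=105°
  cosα=-0.2588 sinα=0.9659 | (3,1) | tMaxX 2.6273 tMaxY 0.6212 | tΔX 3.8637 tΔY 1.0353
    t=0.6212 [y] (3,2)
    t=1.6564 [y] (3,3)
    t=2.6273 [x] (2,3)
    t=2.6917 [y] (2,4)
    t=3.7270 [y] (2,5)
    t=4.7623 [y] (2,6) — stop
  → r_4 = 4.7623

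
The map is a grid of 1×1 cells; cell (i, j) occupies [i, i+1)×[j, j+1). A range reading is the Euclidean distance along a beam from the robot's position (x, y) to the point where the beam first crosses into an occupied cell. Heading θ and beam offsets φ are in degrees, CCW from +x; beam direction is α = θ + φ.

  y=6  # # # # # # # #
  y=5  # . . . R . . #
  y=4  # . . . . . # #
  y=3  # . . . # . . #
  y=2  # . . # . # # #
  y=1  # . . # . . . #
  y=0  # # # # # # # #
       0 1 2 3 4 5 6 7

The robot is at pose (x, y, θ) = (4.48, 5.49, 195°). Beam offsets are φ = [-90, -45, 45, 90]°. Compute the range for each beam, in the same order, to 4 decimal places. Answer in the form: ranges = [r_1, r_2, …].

ranges = [0.5280, 1.0200, 2.8752, 1.5426]

beam 1: φ=-90°, α=105°
  cosα=-0.2588 sinα=0.9659 | (4,5) | tMaxX 1.8546 tMaxY 0.5280 | tΔX 3.8637 tΔY 1.0353
    t=0.5280 [y] (4,6) — stop
  → r_1 = 0.5280
beam 2: φ=-45°, α=150°
  cosα=-0.8660 sinα=0.5000 | (4,5) | tMaxX 0.5543 tMaxY 1.0200 | tΔX 1.1547 tΔY 2.0000
    t=0.5543 [x] (3,5)
    t=1.0200 [y] (3,6) — stop
  → r_2 = 1.0200
beam 3: φ=45°, α=240°
  cosα=-0.5000 sinα=-0.8660 | (4,5) | tMaxX 0.9600 tMaxY 0.5658 | tΔX 2.0000 tΔY 1.1547
    t=0.5658 [y] (4,4)
    t=0.9600 [x] (3,4)
    t=1.7205 [y] (3,3)
    t=2.8752 [y] (3,2) — stop
  → r_3 = 2.8752
beam 4: φ=90°, α=285°
  cosα=0.2588 sinα=-0.9659 | (4,5) | tMaxX 2.0091 tMaxY 0.5073 | tΔX 3.8637 tΔY 1.0353
    t=0.5073 [y] (4,4)
    t=1.5426 [y] (4,3) — stop
  → r_4 = 1.5426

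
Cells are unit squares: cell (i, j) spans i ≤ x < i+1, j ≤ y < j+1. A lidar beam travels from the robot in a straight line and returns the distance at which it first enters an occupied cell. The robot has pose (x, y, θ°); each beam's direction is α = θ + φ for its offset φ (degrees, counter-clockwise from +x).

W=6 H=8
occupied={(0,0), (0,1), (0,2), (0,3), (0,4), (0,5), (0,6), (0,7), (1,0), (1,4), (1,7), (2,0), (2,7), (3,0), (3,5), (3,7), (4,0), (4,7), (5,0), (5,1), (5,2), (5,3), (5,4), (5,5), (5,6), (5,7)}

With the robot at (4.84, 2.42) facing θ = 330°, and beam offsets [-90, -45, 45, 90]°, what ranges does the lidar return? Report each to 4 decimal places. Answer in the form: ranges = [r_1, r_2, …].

ranges = [1.6397, 0.6182, 0.1656, 0.3200]

beam 1: φ=-90°, α=240°
  d=(-0.5000,-0.8660)  start (4,2)  tX=1.6800 tY=0.4850  stride 1/|dx|=2.0000 1/|dy|=1.1547
    cross y-line → (4,1), t=0.4850
    cross y-line → (4,0), t=1.6397 (wall)
  → r_1 = 1.6397
beam 2: φ=-45°, α=285°
  d=(0.2588,-0.9659)  start (4,2)  tX=0.6182 tY=0.4348  stride 1/|dx|=3.8637 1/|dy|=1.0353
    cross y-line → (4,1), t=0.4348
    cross x-line → (5,1), t=0.6182 (wall)
  → r_2 = 0.6182
beam 3: φ=45°, α=15°
  d=(0.9659,0.2588)  start (4,2)  tX=0.1656 tY=2.2409  stride 1/|dx|=1.0353 1/|dy|=3.8637
    cross x-line → (5,2), t=0.1656 (wall)
  → r_3 = 0.1656
beam 4: φ=90°, α=60°
  d=(0.5000,0.8660)  start (4,2)  tX=0.3200 tY=0.6697  stride 1/|dx|=2.0000 1/|dy|=1.1547
    cross x-line → (5,2), t=0.3200 (wall)
  → r_4 = 0.3200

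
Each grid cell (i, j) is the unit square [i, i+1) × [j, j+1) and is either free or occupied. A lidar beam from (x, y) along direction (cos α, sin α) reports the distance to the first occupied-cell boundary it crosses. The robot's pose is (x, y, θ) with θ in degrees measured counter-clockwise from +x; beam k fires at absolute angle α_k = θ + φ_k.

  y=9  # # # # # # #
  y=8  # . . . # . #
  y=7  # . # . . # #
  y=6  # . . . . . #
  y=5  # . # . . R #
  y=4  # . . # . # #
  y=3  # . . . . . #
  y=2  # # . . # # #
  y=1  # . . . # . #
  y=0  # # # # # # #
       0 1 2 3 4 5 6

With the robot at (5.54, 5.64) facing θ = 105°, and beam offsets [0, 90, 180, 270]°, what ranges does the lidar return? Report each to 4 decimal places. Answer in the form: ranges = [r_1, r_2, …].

beam 1: φ=0°, α=105°
  dir = (cos 105°, sin 105°) = (-0.2588, 0.9659); from cell (5,5)
  next x-line at t=2.0864, next y-line at t=0.3727; Δt_x=3.8637, Δt_y=1.0353
    y: enter (5,6) at t=0.3727
    y: enter (5,7) at t=1.4080 ← occupied
  → r_1 = 1.4080
beam 2: φ=90°, α=195°
  dir = (cos 195°, sin 195°) = (-0.9659, -0.2588); from cell (5,5)
  next x-line at t=0.5590, next y-line at t=2.4728; Δt_x=1.0353, Δt_y=3.8637
    x: enter (4,5) at t=0.5590
    x: enter (3,5) at t=1.5943
    y: enter (3,4) at t=2.4728 ← occupied
  → r_2 = 2.4728
beam 3: φ=180°, α=285°
  dir = (cos 285°, sin 285°) = (0.2588, -0.9659); from cell (5,5)
  next x-line at t=1.7773, next y-line at t=0.6626; Δt_x=3.8637, Δt_y=1.0353
    y: enter (5,4) at t=0.6626 ← occupied
  → r_3 = 0.6626
beam 4: φ=270°, α=15°
  dir = (cos 15°, sin 15°) = (0.9659, 0.2588); from cell (5,5)
  next x-line at t=0.4762, next y-line at t=1.3909; Δt_x=1.0353, Δt_y=3.8637
    x: enter (6,5) at t=0.4762 ← occupied
  → r_4 = 0.4762

ranges = [1.4080, 2.4728, 0.6626, 0.4762]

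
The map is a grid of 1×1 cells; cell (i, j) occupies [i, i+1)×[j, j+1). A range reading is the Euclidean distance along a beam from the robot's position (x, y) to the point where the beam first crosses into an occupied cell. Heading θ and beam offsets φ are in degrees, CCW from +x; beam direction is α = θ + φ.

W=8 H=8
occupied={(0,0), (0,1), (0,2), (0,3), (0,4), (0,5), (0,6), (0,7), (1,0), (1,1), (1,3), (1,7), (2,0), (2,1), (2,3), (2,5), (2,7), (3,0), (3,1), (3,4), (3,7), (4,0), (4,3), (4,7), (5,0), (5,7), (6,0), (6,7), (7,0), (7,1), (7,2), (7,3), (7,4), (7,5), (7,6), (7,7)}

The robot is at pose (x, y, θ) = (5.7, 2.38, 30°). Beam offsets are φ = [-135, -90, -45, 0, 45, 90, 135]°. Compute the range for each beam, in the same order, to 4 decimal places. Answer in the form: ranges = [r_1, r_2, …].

ranges = [1.4287, 1.5935, 1.3459, 1.5011, 4.7830, 1.4000, 2.7952]

beam 1: φ=-135°, α=255°
  cosα=-0.2588 sinα=-0.9659 | (5,2) | tMaxX 2.7046 tMaxY 0.3934 | tΔX 3.8637 tΔY 1.0353
    t=0.3934 [y] (5,1)
    t=1.4287 [y] (5,0) — stop
  → r_1 = 1.4287
beam 2: φ=-90°, α=300°
  cosα=0.5000 sinα=-0.8660 | (5,2) | tMaxX 0.6000 tMaxY 0.4388 | tΔX 2.0000 tΔY 1.1547
    t=0.4388 [y] (5,1)
    t=0.6000 [x] (6,1)
    t=1.5935 [y] (6,0) — stop
  → r_2 = 1.5935
beam 3: φ=-45°, α=345°
  cosα=0.9659 sinα=-0.2588 | (5,2) | tMaxX 0.3106 tMaxY 1.4682 | tΔX 1.0353 tΔY 3.8637
    t=0.3106 [x] (6,2)
    t=1.3459 [x] (7,2) — stop
  → r_3 = 1.3459
beam 4: φ=0°, α=30°
  cosα=0.8660 sinα=0.5000 | (5,2) | tMaxX 0.3464 tMaxY 1.2400 | tΔX 1.1547 tΔY 2.0000
    t=0.3464 [x] (6,2)
    t=1.2400 [y] (6,3)
    t=1.5011 [x] (7,3) — stop
  → r_4 = 1.5011
beam 5: φ=45°, α=75°
  cosα=0.2588 sinα=0.9659 | (5,2) | tMaxX 1.1591 tMaxY 0.6419 | tΔX 3.8637 tΔY 1.0353
    t=0.6419 [y] (5,3)
    t=1.1591 [x] (6,3)
    t=1.6771 [y] (6,4)
    t=2.7124 [y] (6,5)
    t=3.7477 [y] (6,6)
    t=4.7830 [y] (6,7) — stop
  → r_5 = 4.7830
beam 6: φ=90°, α=120°
  cosα=-0.5000 sinα=0.8660 | (5,2) | tMaxX 1.4000 tMaxY 0.7159 | tΔX 2.0000 tΔY 1.1547
    t=0.7159 [y] (5,3)
    t=1.4000 [x] (4,3) — stop
  → r_6 = 1.4000
beam 7: φ=135°, α=165°
  cosα=-0.9659 sinα=0.2588 | (5,2) | tMaxX 0.7247 tMaxY 2.3955 | tΔX 1.0353 tΔY 3.8637
    t=0.7247 [x] (4,2)
    t=1.7600 [x] (3,2)
    t=2.3955 [y] (3,3)
    t=2.7952 [x] (2,3) — stop
  → r_7 = 2.7952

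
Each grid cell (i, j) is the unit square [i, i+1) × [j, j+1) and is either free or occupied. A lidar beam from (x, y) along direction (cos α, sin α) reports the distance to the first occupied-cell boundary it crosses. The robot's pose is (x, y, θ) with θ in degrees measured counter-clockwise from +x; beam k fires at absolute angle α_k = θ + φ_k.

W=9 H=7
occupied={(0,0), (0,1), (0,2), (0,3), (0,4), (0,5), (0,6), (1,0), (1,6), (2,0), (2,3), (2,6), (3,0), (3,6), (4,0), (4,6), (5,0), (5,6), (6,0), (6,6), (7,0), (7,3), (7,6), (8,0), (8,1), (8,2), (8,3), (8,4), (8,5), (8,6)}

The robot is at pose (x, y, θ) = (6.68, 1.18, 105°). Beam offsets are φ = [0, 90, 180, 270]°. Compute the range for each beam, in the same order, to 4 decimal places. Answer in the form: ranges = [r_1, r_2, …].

ranges = [4.9900, 0.6955, 0.1863, 1.3666]

beam 1: φ=0°, α=105°
  dir = (cos 105°, sin 105°) = (-0.2588, 0.9659); from cell (6,1)
  next x-line at t=2.6273, next y-line at t=0.8489; Δt_x=3.8637, Δt_y=1.0353
    y: enter (6,2) at t=0.8489
    y: enter (6,3) at t=1.8842
    x: enter (5,3) at t=2.6273
    y: enter (5,4) at t=2.9195
    y: enter (5,5) at t=3.9548
    y: enter (5,6) at t=4.9900 ← occupied
  → r_1 = 4.9900
beam 2: φ=90°, α=195°
  dir = (cos 195°, sin 195°) = (-0.9659, -0.2588); from cell (6,1)
  next x-line at t=0.7040, next y-line at t=0.6955; Δt_x=1.0353, Δt_y=3.8637
    y: enter (6,0) at t=0.6955 ← occupied
  → r_2 = 0.6955
beam 3: φ=180°, α=285°
  dir = (cos 285°, sin 285°) = (0.2588, -0.9659); from cell (6,1)
  next x-line at t=1.2364, next y-line at t=0.1863; Δt_x=3.8637, Δt_y=1.0353
    y: enter (6,0) at t=0.1863 ← occupied
  → r_3 = 0.1863
beam 4: φ=270°, α=15°
  dir = (cos 15°, sin 15°) = (0.9659, 0.2588); from cell (6,1)
  next x-line at t=0.3313, next y-line at t=3.1682; Δt_x=1.0353, Δt_y=3.8637
    x: enter (7,1) at t=0.3313
    x: enter (8,1) at t=1.3666 ← occupied
  → r_4 = 1.3666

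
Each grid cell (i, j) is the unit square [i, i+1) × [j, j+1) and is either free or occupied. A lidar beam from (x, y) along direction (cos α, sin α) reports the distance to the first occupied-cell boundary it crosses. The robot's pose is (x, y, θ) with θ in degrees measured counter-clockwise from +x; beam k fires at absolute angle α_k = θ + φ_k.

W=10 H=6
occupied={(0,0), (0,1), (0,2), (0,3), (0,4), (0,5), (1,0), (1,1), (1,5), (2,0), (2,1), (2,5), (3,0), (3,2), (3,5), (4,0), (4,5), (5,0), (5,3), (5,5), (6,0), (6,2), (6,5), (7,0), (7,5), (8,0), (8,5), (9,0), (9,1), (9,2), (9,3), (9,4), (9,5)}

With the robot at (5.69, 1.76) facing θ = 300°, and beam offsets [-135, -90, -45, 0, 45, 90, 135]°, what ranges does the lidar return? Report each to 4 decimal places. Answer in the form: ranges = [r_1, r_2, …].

ranges = [1.7496, 1.5200, 0.7868, 0.8776, 2.9364, 0.4800, 1.1977]

beam 1: φ=-135°, α=165°
  direction (-0.9659, 0.2588); cell (5,1); t to first gridline: x 0.7143, y 0.9273 (then +1.0353 / +3.8637)
    (4,1) via x @ 0.7143
    (4,2) via y @ 0.9273
    (3,2) via x @ 1.7496  # hit
  → r_1 = 1.7496
beam 2: φ=-90°, α=210°
  direction (-0.8660, -0.5000); cell (5,1); t to first gridline: x 0.7967, y 1.5200 (then +1.1547 / +2.0000)
    (4,1) via x @ 0.7967
    (4,0) via y @ 1.5200  # hit
  → r_2 = 1.5200
beam 3: φ=-45°, α=255°
  direction (-0.2588, -0.9659); cell (5,1); t to first gridline: x 2.6660, y 0.7868 (then +3.8637 / +1.0353)
    (5,0) via y @ 0.7868  # hit
  → r_3 = 0.7868
beam 4: φ=0°, α=300°
  direction (0.5000, -0.8660); cell (5,1); t to first gridline: x 0.6200, y 0.8776 (then +2.0000 / +1.1547)
    (6,1) via x @ 0.6200
    (6,0) via y @ 0.8776  # hit
  → r_4 = 0.8776
beam 5: φ=45°, α=345°
  direction (0.9659, -0.2588); cell (5,1); t to first gridline: x 0.3209, y 2.9364 (then +1.0353 / +3.8637)
    (6,1) via x @ 0.3209
    (7,1) via x @ 1.3562
    (8,1) via x @ 2.3915
    (8,0) via y @ 2.9364  # hit
  → r_5 = 2.9364
beam 6: φ=90°, α=30°
  direction (0.8660, 0.5000); cell (5,1); t to first gridline: x 0.3580, y 0.4800 (then +1.1547 / +2.0000)
    (6,1) via x @ 0.3580
    (6,2) via y @ 0.4800  # hit
  → r_6 = 0.4800
beam 7: φ=135°, α=75°
  direction (0.2588, 0.9659); cell (5,1); t to first gridline: x 1.1977, y 0.2485 (then +3.8637 / +1.0353)
    (5,2) via y @ 0.2485
    (6,2) via x @ 1.1977  # hit
  → r_7 = 1.1977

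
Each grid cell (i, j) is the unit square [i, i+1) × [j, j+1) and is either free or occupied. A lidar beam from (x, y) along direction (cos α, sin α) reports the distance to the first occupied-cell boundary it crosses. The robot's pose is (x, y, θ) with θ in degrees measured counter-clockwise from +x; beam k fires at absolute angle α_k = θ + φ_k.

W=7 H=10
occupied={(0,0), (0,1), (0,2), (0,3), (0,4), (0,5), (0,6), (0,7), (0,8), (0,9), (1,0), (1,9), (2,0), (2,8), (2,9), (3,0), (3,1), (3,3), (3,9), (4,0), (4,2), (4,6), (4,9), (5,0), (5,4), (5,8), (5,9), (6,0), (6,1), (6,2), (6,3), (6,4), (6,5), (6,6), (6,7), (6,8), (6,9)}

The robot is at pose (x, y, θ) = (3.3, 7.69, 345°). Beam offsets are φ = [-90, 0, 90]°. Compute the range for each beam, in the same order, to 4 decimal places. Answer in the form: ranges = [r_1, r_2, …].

beam 1: φ=-90°, α=255°
  cosα=-0.2588 sinα=-0.9659 | (3,7) | tMaxX 1.1591 tMaxY 0.7143 | tΔX 3.8637 tΔY 1.0353
    t=0.7143 [y] (3,6)
    t=1.1591 [x] (2,6)
    t=1.7496 [y] (2,5)
    t=2.7849 [y] (2,4)
    t=3.8202 [y] (2,3)
    t=4.8554 [y] (2,2)
    t=5.0228 [x] (1,2)
    t=5.8907 [y] (1,1)
    t=6.9260 [y] (1,0) — stop
  → r_1 = 6.9260
beam 2: φ=0°, α=345°
  cosα=0.9659 sinα=-0.2588 | (3,7) | tMaxX 0.7247 tMaxY 2.6660 | tΔX 1.0353 tΔY 3.8637
    t=0.7247 [x] (4,7)
    t=1.7600 [x] (5,7)
    t=2.6660 [y] (5,6)
    t=2.7952 [x] (6,6) — stop
  → r_2 = 2.7952
beam 3: φ=90°, α=75°
  cosα=0.2588 sinα=0.9659 | (3,7) | tMaxX 2.7046 tMaxY 0.3209 | tΔX 3.8637 tΔY 1.0353
    t=0.3209 [y] (3,8)
    t=1.3562 [y] (3,9) — stop
  → r_3 = 1.3562

ranges = [6.9260, 2.7952, 1.3562]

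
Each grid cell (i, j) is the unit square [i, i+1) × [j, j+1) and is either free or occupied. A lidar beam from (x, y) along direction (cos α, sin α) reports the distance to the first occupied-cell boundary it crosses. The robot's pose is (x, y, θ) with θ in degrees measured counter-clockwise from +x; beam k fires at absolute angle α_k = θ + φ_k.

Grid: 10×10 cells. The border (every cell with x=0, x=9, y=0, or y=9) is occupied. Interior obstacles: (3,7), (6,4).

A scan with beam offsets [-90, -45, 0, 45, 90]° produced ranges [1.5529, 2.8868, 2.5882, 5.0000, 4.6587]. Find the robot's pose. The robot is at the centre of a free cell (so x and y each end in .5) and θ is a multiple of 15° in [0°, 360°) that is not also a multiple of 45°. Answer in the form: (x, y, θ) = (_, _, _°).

The pose lattice has 62·16 = 992 candidates. Test each by forward raycasting.
  (3.5, 8.5, 150°): beam 1 = 0.5774 ≠ 1.5529 ✗
  (2.5, 6.5, 210°): beam 1 = 2.8868 ≠ 1.5529 ✗
  (1.5, 4.5, 330°): beam 1 = 1.0000 ≠ 1.5529 ✗
  (6.5, 2.5, 240°): beam 1 = 6.3509 ≠ 1.5529 ✗
  (4.5, 5.5, 105°): beam 1 = 4.6587 ≠ 1.5529 ✗
  …
  (3.5, 5.5, 195°): r_1=1.5529, r_2=2.8868, r_3=2.5882, r_4=5.0000, r_5=4.6587 — all match ✓
Only this pose fits every beam.

(x, y, θ) = (3.5, 5.5, 195°)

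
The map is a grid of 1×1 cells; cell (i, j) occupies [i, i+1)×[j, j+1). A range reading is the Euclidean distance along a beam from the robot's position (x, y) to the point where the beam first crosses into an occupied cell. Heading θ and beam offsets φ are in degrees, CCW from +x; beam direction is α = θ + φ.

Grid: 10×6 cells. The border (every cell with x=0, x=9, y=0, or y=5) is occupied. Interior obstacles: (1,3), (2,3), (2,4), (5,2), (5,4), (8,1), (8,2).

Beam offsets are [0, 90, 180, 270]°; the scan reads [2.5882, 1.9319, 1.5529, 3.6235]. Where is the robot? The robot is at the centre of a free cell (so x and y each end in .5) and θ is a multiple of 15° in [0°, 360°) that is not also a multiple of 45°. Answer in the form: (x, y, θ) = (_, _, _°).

Candidates: 25 free-cell centres × 16 headings = 400 poses. Raycast each; keep the one whose scan matches to 4 dp.
  (4.5, 3.5, 60°): beam 1 = 1.0000 ≠ 2.5882 ✗
  (6.5, 4.5, 150°): beam 1 = 0.5774 ≠ 2.5882 ✗
  (1.5, 1.5, 75°): beam 1 = 1.5529 ≠ 2.5882 ✗
  …
  (6.5, 3.5, 255°): r_1=2.5882, r_2=1.9319, r_3=1.5529, r_4=3.6235 — all match ✓
Unique over the lattice → pose = (6.5, 3.5, 255°).

(x, y, θ) = (6.5, 3.5, 255°)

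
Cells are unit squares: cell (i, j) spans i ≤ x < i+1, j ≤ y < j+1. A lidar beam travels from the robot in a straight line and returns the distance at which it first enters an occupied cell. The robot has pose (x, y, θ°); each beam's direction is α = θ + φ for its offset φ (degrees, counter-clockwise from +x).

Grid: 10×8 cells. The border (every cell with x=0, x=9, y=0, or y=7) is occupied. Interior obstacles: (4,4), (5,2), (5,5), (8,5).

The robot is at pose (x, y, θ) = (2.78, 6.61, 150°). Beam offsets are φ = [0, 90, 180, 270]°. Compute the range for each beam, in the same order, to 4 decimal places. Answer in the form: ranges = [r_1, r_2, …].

beam 1: φ=0°, α=150°
  cosα=-0.8660 sinα=0.5000 | (2,6) | tMaxX 0.9007 tMaxY 0.7800 | tΔX 1.1547 tΔY 2.0000
    t=0.7800 [y] (2,7) — stop
  → r_1 = 0.7800
beam 2: φ=90°, α=240°
  cosα=-0.5000 sinα=-0.8660 | (2,6) | tMaxX 1.5600 tMaxY 0.7044 | tΔX 2.0000 tΔY 1.1547
    t=0.7044 [y] (2,5)
    t=1.5600 [x] (1,5)
    t=1.8591 [y] (1,4)
    t=3.0138 [y] (1,3)
    t=3.5600 [x] (0,3) — stop
  → r_2 = 3.5600
beam 3: φ=180°, α=330°
  cosα=0.8660 sinα=-0.5000 | (2,6) | tMaxX 0.2540 tMaxY 1.2200 | tΔX 1.1547 tΔY 2.0000
    t=0.2540 [x] (3,6)
    t=1.2200 [y] (3,5)
    t=1.4087 [x] (4,5)
    t=2.5634 [x] (5,5) — stop
  → r_3 = 2.5634
beam 4: φ=270°, α=60°
  cosα=0.5000 sinα=0.8660 | (2,6) | tMaxX 0.4400 tMaxY 0.4503 | tΔX 2.0000 tΔY 1.1547
    t=0.4400 [x] (3,6)
    t=0.4503 [y] (3,7) — stop
  → r_4 = 0.4503

ranges = [0.7800, 3.5600, 2.5634, 0.4503]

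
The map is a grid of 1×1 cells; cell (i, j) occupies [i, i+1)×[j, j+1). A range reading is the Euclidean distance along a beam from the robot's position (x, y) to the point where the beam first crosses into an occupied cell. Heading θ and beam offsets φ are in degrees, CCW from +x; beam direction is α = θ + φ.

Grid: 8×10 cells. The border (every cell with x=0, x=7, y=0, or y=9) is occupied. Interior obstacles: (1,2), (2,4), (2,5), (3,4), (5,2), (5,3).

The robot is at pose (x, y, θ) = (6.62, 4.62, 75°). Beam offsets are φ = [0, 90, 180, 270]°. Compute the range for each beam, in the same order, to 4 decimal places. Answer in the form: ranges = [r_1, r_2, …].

beam 1: φ=0°, α=75°
  direction (0.2588, 0.9659); cell (6,4); t to first gridline: x 1.4682, y 0.3934 (then +3.8637 / +1.0353)
    (6,5) via y @ 0.3934
    (6,6) via y @ 1.4287
    (7,6) via x @ 1.4682  # hit
  → r_1 = 1.4682
beam 2: φ=90°, α=165°
  direction (-0.9659, 0.2588); cell (6,4); t to first gridline: x 0.6419, y 1.4682 (then +1.0353 / +3.8637)
    (5,4) via x @ 0.6419
    (5,5) via y @ 1.4682
    (4,5) via x @ 1.6771
    (3,5) via x @ 2.7124
    (2,5) via x @ 3.7477  # hit
  → r_2 = 3.7477
beam 3: φ=180°, α=255°
  direction (-0.2588, -0.9659); cell (6,4); t to first gridline: x 2.3955, y 0.6419 (then +3.8637 / +1.0353)
    (6,3) via y @ 0.6419
    (6,2) via y @ 1.6771
    (5,2) via x @ 2.3955  # hit
  → r_3 = 2.3955
beam 4: φ=270°, α=345°
  direction (0.9659, -0.2588); cell (6,4); t to first gridline: x 0.3934, y 2.3955 (then +1.0353 / +3.8637)
    (7,4) via x @ 0.3934  # hit
  → r_4 = 0.3934

ranges = [1.4682, 3.7477, 2.3955, 0.3934]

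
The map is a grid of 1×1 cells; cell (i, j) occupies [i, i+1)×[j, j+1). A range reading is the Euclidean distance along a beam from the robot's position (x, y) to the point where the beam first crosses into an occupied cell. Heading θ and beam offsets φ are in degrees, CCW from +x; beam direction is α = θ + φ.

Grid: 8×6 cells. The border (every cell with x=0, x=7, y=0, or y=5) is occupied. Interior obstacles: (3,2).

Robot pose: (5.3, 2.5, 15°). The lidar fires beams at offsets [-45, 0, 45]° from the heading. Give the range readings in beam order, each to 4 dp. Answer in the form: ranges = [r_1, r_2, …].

ranges = [1.9630, 1.7600, 2.8868]

beam 1: φ=-45°, α=330°
  direction (0.8660, -0.5000); cell (5,2); t to first gridline: x 0.8083, y 1.0000 (then +1.1547 / +2.0000)
    (6,2) via x @ 0.8083
    (6,1) via y @ 1.0000
    (7,1) via x @ 1.9630  # hit
  → r_1 = 1.9630
beam 2: φ=0°, α=15°
  direction (0.9659, 0.2588); cell (5,2); t to first gridline: x 0.7247, y 1.9319 (then +1.0353 / +3.8637)
    (6,2) via x @ 0.7247
    (7,2) via x @ 1.7600  # hit
  → r_2 = 1.7600
beam 3: φ=45°, α=60°
  direction (0.5000, 0.8660); cell (5,2); t to first gridline: x 1.4000, y 0.5774 (then +2.0000 / +1.1547)
    (5,3) via y @ 0.5774
    (6,3) via x @ 1.4000
    (6,4) via y @ 1.7321
    (6,5) via y @ 2.8868  # hit
  → r_3 = 2.8868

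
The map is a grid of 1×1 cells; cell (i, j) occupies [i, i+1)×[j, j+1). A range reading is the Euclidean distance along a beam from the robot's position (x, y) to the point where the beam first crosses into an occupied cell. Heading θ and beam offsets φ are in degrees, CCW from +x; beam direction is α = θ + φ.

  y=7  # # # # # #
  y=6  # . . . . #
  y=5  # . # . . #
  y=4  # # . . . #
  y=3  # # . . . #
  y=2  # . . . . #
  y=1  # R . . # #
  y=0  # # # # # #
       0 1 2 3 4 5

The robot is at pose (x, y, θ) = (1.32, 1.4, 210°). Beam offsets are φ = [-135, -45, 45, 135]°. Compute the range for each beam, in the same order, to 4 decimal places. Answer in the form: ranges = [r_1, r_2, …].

ranges = [1.6564, 0.3313, 0.4141, 1.5455]

beam 1: φ=-135°, α=75°
  direction (0.2588, 0.9659); cell (1,1); t to first gridline: x 2.6273, y 0.6212 (then +3.8637 / +1.0353)
    (1,2) via y @ 0.6212
    (1,3) via y @ 1.6564  # hit
  → r_1 = 1.6564
beam 2: φ=-45°, α=165°
  direction (-0.9659, 0.2588); cell (1,1); t to first gridline: x 0.3313, y 2.3182 (then +1.0353 / +3.8637)
    (0,1) via x @ 0.3313  # hit
  → r_2 = 0.3313
beam 3: φ=45°, α=255°
  direction (-0.2588, -0.9659); cell (1,1); t to first gridline: x 1.2364, y 0.4141 (then +3.8637 / +1.0353)
    (1,0) via y @ 0.4141  # hit
  → r_3 = 0.4141
beam 4: φ=135°, α=345°
  direction (0.9659, -0.2588); cell (1,1); t to first gridline: x 0.7040, y 1.5455 (then +1.0353 / +3.8637)
    (2,1) via x @ 0.7040
    (2,0) via y @ 1.5455  # hit
  → r_4 = 1.5455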